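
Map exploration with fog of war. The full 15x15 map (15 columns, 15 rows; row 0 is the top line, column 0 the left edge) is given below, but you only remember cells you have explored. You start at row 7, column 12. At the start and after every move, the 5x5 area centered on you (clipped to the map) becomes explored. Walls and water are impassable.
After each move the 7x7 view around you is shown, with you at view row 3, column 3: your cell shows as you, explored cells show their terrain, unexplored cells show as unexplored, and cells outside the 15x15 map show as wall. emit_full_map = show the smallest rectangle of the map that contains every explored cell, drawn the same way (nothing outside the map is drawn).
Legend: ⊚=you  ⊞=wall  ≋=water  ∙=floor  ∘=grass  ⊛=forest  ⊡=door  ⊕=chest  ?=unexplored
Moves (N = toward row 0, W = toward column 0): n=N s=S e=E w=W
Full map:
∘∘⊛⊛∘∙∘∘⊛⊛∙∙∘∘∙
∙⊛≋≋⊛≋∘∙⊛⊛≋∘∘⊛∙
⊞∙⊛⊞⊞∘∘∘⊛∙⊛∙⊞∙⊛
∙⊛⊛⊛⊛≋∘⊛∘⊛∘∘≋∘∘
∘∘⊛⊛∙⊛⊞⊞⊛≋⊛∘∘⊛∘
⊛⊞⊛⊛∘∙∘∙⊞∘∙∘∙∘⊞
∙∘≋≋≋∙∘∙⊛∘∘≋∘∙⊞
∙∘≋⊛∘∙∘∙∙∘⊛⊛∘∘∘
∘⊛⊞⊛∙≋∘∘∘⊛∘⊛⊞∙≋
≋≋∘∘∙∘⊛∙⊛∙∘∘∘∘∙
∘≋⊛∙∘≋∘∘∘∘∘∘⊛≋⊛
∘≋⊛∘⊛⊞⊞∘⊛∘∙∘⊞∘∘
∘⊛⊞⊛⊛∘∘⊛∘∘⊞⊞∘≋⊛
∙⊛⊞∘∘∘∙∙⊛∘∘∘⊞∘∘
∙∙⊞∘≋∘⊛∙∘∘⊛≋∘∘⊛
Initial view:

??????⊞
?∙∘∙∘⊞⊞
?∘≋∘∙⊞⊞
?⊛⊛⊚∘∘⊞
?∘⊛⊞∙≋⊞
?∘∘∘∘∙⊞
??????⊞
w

???????
?∘∙∘∙∘⊞
?∘∘≋∘∙⊞
?∘⊛⊚∘∘∘
?⊛∘⊛⊞∙≋
?∙∘∘∘∘∙
???????

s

?∘∙∘∙∘⊞
?∘∘≋∘∙⊞
?∘⊛⊛∘∘∘
?⊛∘⊚⊞∙≋
?∙∘∘∘∘∙
?∘∘∘⊛≋?
???????

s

?∘∘≋∘∙⊞
?∘⊛⊛∘∘∘
?⊛∘⊛⊞∙≋
?∙∘⊚∘∘∙
?∘∘∘⊛≋?
?∘∙∘⊞∘?
???????

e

∘∘≋∘∙⊞⊞
∘⊛⊛∘∘∘⊞
⊛∘⊛⊞∙≋⊞
∙∘∘⊚∘∙⊞
∘∘∘⊛≋⊛⊞
∘∙∘⊞∘∘⊞
??????⊞

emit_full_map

∘∙∘∙∘⊞
∘∘≋∘∙⊞
∘⊛⊛∘∘∘
⊛∘⊛⊞∙≋
∙∘∘⊚∘∙
∘∘∘⊛≋⊛
∘∙∘⊞∘∘

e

∘≋∘∙⊞⊞⊞
⊛⊛∘∘∘⊞⊞
∘⊛⊞∙≋⊞⊞
∘∘∘⊚∙⊞⊞
∘∘⊛≋⊛⊞⊞
∙∘⊞∘∘⊞⊞
?????⊞⊞

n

∙∘∙∘⊞⊞⊞
∘≋∘∙⊞⊞⊞
⊛⊛∘∘∘⊞⊞
∘⊛⊞⊚≋⊞⊞
∘∘∘∘∙⊞⊞
∘∘⊛≋⊛⊞⊞
∙∘⊞∘∘⊞⊞

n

?????⊞⊞
∙∘∙∘⊞⊞⊞
∘≋∘∙⊞⊞⊞
⊛⊛∘⊚∘⊞⊞
∘⊛⊞∙≋⊞⊞
∘∘∘∘∙⊞⊞
∘∘⊛≋⊛⊞⊞

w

??????⊞
∘∙∘∙∘⊞⊞
∘∘≋∘∙⊞⊞
∘⊛⊛⊚∘∘⊞
⊛∘⊛⊞∙≋⊞
∙∘∘∘∘∙⊞
∘∘∘⊛≋⊛⊞

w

???????
?∘∙∘∙∘⊞
?∘∘≋∘∙⊞
?∘⊛⊚∘∘∘
?⊛∘⊛⊞∙≋
?∙∘∘∘∘∙
?∘∘∘⊛≋⊛

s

?∘∙∘∙∘⊞
?∘∘≋∘∙⊞
?∘⊛⊛∘∘∘
?⊛∘⊚⊞∙≋
?∙∘∘∘∘∙
?∘∘∘⊛≋⊛
?∘∙∘⊞∘∘

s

?∘∘≋∘∙⊞
?∘⊛⊛∘∘∘
?⊛∘⊛⊞∙≋
?∙∘⊚∘∘∙
?∘∘∘⊛≋⊛
?∘∙∘⊞∘∘
???????

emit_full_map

∘∙∘∙∘⊞
∘∘≋∘∙⊞
∘⊛⊛∘∘∘
⊛∘⊛⊞∙≋
∙∘⊚∘∘∙
∘∘∘⊛≋⊛
∘∙∘⊞∘∘

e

∘∘≋∘∙⊞⊞
∘⊛⊛∘∘∘⊞
⊛∘⊛⊞∙≋⊞
∙∘∘⊚∘∙⊞
∘∘∘⊛≋⊛⊞
∘∙∘⊞∘∘⊞
??????⊞

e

∘≋∘∙⊞⊞⊞
⊛⊛∘∘∘⊞⊞
∘⊛⊞∙≋⊞⊞
∘∘∘⊚∙⊞⊞
∘∘⊛≋⊛⊞⊞
∙∘⊞∘∘⊞⊞
?????⊞⊞

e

≋∘∙⊞⊞⊞⊞
⊛∘∘∘⊞⊞⊞
⊛⊞∙≋⊞⊞⊞
∘∘∘⊚⊞⊞⊞
∘⊛≋⊛⊞⊞⊞
∘⊞∘∘⊞⊞⊞
????⊞⊞⊞

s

⊛∘∘∘⊞⊞⊞
⊛⊞∙≋⊞⊞⊞
∘∘∘∙⊞⊞⊞
∘⊛≋⊚⊞⊞⊞
∘⊞∘∘⊞⊞⊞
?∘≋⊛⊞⊞⊞
????⊞⊞⊞

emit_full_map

∘∙∘∙∘⊞
∘∘≋∘∙⊞
∘⊛⊛∘∘∘
⊛∘⊛⊞∙≋
∙∘∘∘∘∙
∘∘∘⊛≋⊚
∘∙∘⊞∘∘
???∘≋⊛


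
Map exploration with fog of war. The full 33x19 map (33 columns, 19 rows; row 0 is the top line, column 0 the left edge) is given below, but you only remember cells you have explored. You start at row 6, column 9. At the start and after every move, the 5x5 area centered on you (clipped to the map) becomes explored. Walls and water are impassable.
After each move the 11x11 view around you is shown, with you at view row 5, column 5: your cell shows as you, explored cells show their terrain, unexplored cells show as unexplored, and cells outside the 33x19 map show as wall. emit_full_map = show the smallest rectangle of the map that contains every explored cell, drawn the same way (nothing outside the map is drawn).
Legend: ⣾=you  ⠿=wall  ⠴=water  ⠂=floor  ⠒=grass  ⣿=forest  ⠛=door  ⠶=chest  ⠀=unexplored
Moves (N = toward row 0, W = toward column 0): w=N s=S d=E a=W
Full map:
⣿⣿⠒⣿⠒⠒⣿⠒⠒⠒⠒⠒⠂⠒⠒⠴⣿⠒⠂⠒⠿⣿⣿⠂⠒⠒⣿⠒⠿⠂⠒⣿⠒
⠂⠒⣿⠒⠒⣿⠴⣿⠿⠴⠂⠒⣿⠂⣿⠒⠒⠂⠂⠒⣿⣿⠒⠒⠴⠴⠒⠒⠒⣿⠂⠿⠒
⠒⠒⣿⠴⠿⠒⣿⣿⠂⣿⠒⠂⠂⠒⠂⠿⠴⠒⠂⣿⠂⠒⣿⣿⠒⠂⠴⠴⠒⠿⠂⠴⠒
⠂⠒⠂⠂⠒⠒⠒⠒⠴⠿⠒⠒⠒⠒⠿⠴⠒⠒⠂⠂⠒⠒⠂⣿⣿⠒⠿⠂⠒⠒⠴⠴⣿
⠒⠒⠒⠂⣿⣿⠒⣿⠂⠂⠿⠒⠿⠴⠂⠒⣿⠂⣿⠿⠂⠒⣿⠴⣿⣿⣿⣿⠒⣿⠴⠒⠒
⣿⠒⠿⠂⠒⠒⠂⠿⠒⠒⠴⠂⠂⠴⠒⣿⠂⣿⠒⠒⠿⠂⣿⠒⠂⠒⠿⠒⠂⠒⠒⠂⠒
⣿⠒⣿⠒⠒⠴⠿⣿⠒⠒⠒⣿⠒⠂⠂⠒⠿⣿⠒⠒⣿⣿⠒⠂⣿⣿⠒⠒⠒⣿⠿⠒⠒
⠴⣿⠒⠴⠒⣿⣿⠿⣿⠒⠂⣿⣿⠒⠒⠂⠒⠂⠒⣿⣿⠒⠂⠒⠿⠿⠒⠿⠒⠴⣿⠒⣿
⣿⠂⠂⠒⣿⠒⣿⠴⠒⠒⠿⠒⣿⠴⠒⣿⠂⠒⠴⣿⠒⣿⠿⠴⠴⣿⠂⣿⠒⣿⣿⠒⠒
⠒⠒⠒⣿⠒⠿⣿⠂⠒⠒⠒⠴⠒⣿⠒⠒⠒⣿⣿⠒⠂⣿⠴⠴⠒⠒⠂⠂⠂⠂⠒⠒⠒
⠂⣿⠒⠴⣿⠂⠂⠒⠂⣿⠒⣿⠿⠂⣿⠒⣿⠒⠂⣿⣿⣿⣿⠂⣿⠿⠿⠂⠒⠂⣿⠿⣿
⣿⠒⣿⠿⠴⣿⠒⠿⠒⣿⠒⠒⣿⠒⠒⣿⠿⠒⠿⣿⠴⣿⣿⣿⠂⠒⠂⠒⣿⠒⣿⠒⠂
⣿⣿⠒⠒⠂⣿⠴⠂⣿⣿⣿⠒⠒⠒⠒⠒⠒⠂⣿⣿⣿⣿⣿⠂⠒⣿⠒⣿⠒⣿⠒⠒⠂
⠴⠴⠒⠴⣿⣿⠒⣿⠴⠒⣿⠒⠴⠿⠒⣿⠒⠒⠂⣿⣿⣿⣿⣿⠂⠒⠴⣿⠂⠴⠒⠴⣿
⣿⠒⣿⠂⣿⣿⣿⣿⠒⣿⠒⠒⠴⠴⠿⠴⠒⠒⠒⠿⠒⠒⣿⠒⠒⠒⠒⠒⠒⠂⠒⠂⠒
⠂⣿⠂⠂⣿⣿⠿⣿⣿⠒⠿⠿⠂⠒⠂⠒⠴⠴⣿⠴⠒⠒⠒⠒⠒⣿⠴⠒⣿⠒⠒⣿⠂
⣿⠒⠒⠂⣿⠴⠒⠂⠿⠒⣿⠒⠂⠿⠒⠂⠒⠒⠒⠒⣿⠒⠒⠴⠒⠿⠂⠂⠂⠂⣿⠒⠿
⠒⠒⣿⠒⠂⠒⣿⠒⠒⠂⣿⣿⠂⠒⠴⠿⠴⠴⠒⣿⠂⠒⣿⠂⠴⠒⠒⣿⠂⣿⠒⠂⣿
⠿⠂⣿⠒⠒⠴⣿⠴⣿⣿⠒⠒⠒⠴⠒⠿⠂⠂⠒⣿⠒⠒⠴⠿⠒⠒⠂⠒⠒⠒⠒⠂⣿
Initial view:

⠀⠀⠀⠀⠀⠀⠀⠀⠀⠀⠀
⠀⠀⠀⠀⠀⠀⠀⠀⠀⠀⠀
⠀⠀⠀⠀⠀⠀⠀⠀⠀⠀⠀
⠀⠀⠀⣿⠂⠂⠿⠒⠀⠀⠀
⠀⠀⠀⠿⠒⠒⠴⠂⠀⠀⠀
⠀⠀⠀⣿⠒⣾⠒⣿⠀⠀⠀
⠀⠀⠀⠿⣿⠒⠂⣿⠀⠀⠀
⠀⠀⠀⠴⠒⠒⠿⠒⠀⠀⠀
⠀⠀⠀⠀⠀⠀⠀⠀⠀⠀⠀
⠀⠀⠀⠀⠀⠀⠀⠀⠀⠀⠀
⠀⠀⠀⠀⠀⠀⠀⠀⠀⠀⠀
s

⠀⠀⠀⠀⠀⠀⠀⠀⠀⠀⠀
⠀⠀⠀⠀⠀⠀⠀⠀⠀⠀⠀
⠀⠀⠀⣿⠂⠂⠿⠒⠀⠀⠀
⠀⠀⠀⠿⠒⠒⠴⠂⠀⠀⠀
⠀⠀⠀⣿⠒⠒⠒⣿⠀⠀⠀
⠀⠀⠀⠿⣿⣾⠂⣿⠀⠀⠀
⠀⠀⠀⠴⠒⠒⠿⠒⠀⠀⠀
⠀⠀⠀⠂⠒⠒⠒⠴⠀⠀⠀
⠀⠀⠀⠀⠀⠀⠀⠀⠀⠀⠀
⠀⠀⠀⠀⠀⠀⠀⠀⠀⠀⠀
⠀⠀⠀⠀⠀⠀⠀⠀⠀⠀⠀

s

⠀⠀⠀⠀⠀⠀⠀⠀⠀⠀⠀
⠀⠀⠀⣿⠂⠂⠿⠒⠀⠀⠀
⠀⠀⠀⠿⠒⠒⠴⠂⠀⠀⠀
⠀⠀⠀⣿⠒⠒⠒⣿⠀⠀⠀
⠀⠀⠀⠿⣿⠒⠂⣿⠀⠀⠀
⠀⠀⠀⠴⠒⣾⠿⠒⠀⠀⠀
⠀⠀⠀⠂⠒⠒⠒⠴⠀⠀⠀
⠀⠀⠀⠒⠂⣿⠒⣿⠀⠀⠀
⠀⠀⠀⠀⠀⠀⠀⠀⠀⠀⠀
⠀⠀⠀⠀⠀⠀⠀⠀⠀⠀⠀
⠀⠀⠀⠀⠀⠀⠀⠀⠀⠀⠀

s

⠀⠀⠀⣿⠂⠂⠿⠒⠀⠀⠀
⠀⠀⠀⠿⠒⠒⠴⠂⠀⠀⠀
⠀⠀⠀⣿⠒⠒⠒⣿⠀⠀⠀
⠀⠀⠀⠿⣿⠒⠂⣿⠀⠀⠀
⠀⠀⠀⠴⠒⠒⠿⠒⠀⠀⠀
⠀⠀⠀⠂⠒⣾⠒⠴⠀⠀⠀
⠀⠀⠀⠒⠂⣿⠒⣿⠀⠀⠀
⠀⠀⠀⠿⠒⣿⠒⠒⠀⠀⠀
⠀⠀⠀⠀⠀⠀⠀⠀⠀⠀⠀
⠀⠀⠀⠀⠀⠀⠀⠀⠀⠀⠀
⠀⠀⠀⠀⠀⠀⠀⠀⠀⠀⠀

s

⠀⠀⠀⠿⠒⠒⠴⠂⠀⠀⠀
⠀⠀⠀⣿⠒⠒⠒⣿⠀⠀⠀
⠀⠀⠀⠿⣿⠒⠂⣿⠀⠀⠀
⠀⠀⠀⠴⠒⠒⠿⠒⠀⠀⠀
⠀⠀⠀⠂⠒⠒⠒⠴⠀⠀⠀
⠀⠀⠀⠒⠂⣾⠒⣿⠀⠀⠀
⠀⠀⠀⠿⠒⣿⠒⠒⠀⠀⠀
⠀⠀⠀⠂⣿⣿⣿⠒⠀⠀⠀
⠀⠀⠀⠀⠀⠀⠀⠀⠀⠀⠀
⠀⠀⠀⠀⠀⠀⠀⠀⠀⠀⠀
⠀⠀⠀⠀⠀⠀⠀⠀⠀⠀⠀

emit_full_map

⣿⠂⠂⠿⠒
⠿⠒⠒⠴⠂
⣿⠒⠒⠒⣿
⠿⣿⠒⠂⣿
⠴⠒⠒⠿⠒
⠂⠒⠒⠒⠴
⠒⠂⣾⠒⣿
⠿⠒⣿⠒⠒
⠂⣿⣿⣿⠒

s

⠀⠀⠀⣿⠒⠒⠒⣿⠀⠀⠀
⠀⠀⠀⠿⣿⠒⠂⣿⠀⠀⠀
⠀⠀⠀⠴⠒⠒⠿⠒⠀⠀⠀
⠀⠀⠀⠂⠒⠒⠒⠴⠀⠀⠀
⠀⠀⠀⠒⠂⣿⠒⣿⠀⠀⠀
⠀⠀⠀⠿⠒⣾⠒⠒⠀⠀⠀
⠀⠀⠀⠂⣿⣿⣿⠒⠀⠀⠀
⠀⠀⠀⣿⠴⠒⣿⠒⠀⠀⠀
⠀⠀⠀⠀⠀⠀⠀⠀⠀⠀⠀
⠀⠀⠀⠀⠀⠀⠀⠀⠀⠀⠀
⠀⠀⠀⠀⠀⠀⠀⠀⠀⠀⠀

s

⠀⠀⠀⠿⣿⠒⠂⣿⠀⠀⠀
⠀⠀⠀⠴⠒⠒⠿⠒⠀⠀⠀
⠀⠀⠀⠂⠒⠒⠒⠴⠀⠀⠀
⠀⠀⠀⠒⠂⣿⠒⣿⠀⠀⠀
⠀⠀⠀⠿⠒⣿⠒⠒⠀⠀⠀
⠀⠀⠀⠂⣿⣾⣿⠒⠀⠀⠀
⠀⠀⠀⣿⠴⠒⣿⠒⠀⠀⠀
⠀⠀⠀⣿⠒⣿⠒⠒⠀⠀⠀
⠀⠀⠀⠀⠀⠀⠀⠀⠀⠀⠀
⠀⠀⠀⠀⠀⠀⠀⠀⠀⠀⠀
⠀⠀⠀⠀⠀⠀⠀⠀⠀⠀⠀

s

⠀⠀⠀⠴⠒⠒⠿⠒⠀⠀⠀
⠀⠀⠀⠂⠒⠒⠒⠴⠀⠀⠀
⠀⠀⠀⠒⠂⣿⠒⣿⠀⠀⠀
⠀⠀⠀⠿⠒⣿⠒⠒⠀⠀⠀
⠀⠀⠀⠂⣿⣿⣿⠒⠀⠀⠀
⠀⠀⠀⣿⠴⣾⣿⠒⠀⠀⠀
⠀⠀⠀⣿⠒⣿⠒⠒⠀⠀⠀
⠀⠀⠀⣿⣿⠒⠿⠿⠀⠀⠀
⠀⠀⠀⠀⠀⠀⠀⠀⠀⠀⠀
⠀⠀⠀⠀⠀⠀⠀⠀⠀⠀⠀
⠀⠀⠀⠀⠀⠀⠀⠀⠀⠀⠀

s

⠀⠀⠀⠂⠒⠒⠒⠴⠀⠀⠀
⠀⠀⠀⠒⠂⣿⠒⣿⠀⠀⠀
⠀⠀⠀⠿⠒⣿⠒⠒⠀⠀⠀
⠀⠀⠀⠂⣿⣿⣿⠒⠀⠀⠀
⠀⠀⠀⣿⠴⠒⣿⠒⠀⠀⠀
⠀⠀⠀⣿⠒⣾⠒⠒⠀⠀⠀
⠀⠀⠀⣿⣿⠒⠿⠿⠀⠀⠀
⠀⠀⠀⠂⠿⠒⣿⠒⠀⠀⠀
⠀⠀⠀⠀⠀⠀⠀⠀⠀⠀⠀
⠀⠀⠀⠀⠀⠀⠀⠀⠀⠀⠀
⠿⠿⠿⠿⠿⠿⠿⠿⠿⠿⠿

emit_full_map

⣿⠂⠂⠿⠒
⠿⠒⠒⠴⠂
⣿⠒⠒⠒⣿
⠿⣿⠒⠂⣿
⠴⠒⠒⠿⠒
⠂⠒⠒⠒⠴
⠒⠂⣿⠒⣿
⠿⠒⣿⠒⠒
⠂⣿⣿⣿⠒
⣿⠴⠒⣿⠒
⣿⠒⣾⠒⠒
⣿⣿⠒⠿⠿
⠂⠿⠒⣿⠒

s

⠀⠀⠀⠒⠂⣿⠒⣿⠀⠀⠀
⠀⠀⠀⠿⠒⣿⠒⠒⠀⠀⠀
⠀⠀⠀⠂⣿⣿⣿⠒⠀⠀⠀
⠀⠀⠀⣿⠴⠒⣿⠒⠀⠀⠀
⠀⠀⠀⣿⠒⣿⠒⠒⠀⠀⠀
⠀⠀⠀⣿⣿⣾⠿⠿⠀⠀⠀
⠀⠀⠀⠂⠿⠒⣿⠒⠀⠀⠀
⠀⠀⠀⠒⠒⠂⣿⣿⠀⠀⠀
⠀⠀⠀⠀⠀⠀⠀⠀⠀⠀⠀
⠿⠿⠿⠿⠿⠿⠿⠿⠿⠿⠿
⠿⠿⠿⠿⠿⠿⠿⠿⠿⠿⠿

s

⠀⠀⠀⠿⠒⣿⠒⠒⠀⠀⠀
⠀⠀⠀⠂⣿⣿⣿⠒⠀⠀⠀
⠀⠀⠀⣿⠴⠒⣿⠒⠀⠀⠀
⠀⠀⠀⣿⠒⣿⠒⠒⠀⠀⠀
⠀⠀⠀⣿⣿⠒⠿⠿⠀⠀⠀
⠀⠀⠀⠂⠿⣾⣿⠒⠀⠀⠀
⠀⠀⠀⠒⠒⠂⣿⣿⠀⠀⠀
⠀⠀⠀⠴⣿⣿⠒⠒⠀⠀⠀
⠿⠿⠿⠿⠿⠿⠿⠿⠿⠿⠿
⠿⠿⠿⠿⠿⠿⠿⠿⠿⠿⠿
⠿⠿⠿⠿⠿⠿⠿⠿⠿⠿⠿

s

⠀⠀⠀⠂⣿⣿⣿⠒⠀⠀⠀
⠀⠀⠀⣿⠴⠒⣿⠒⠀⠀⠀
⠀⠀⠀⣿⠒⣿⠒⠒⠀⠀⠀
⠀⠀⠀⣿⣿⠒⠿⠿⠀⠀⠀
⠀⠀⠀⠂⠿⠒⣿⠒⠀⠀⠀
⠀⠀⠀⠒⠒⣾⣿⣿⠀⠀⠀
⠀⠀⠀⠴⣿⣿⠒⠒⠀⠀⠀
⠿⠿⠿⠿⠿⠿⠿⠿⠿⠿⠿
⠿⠿⠿⠿⠿⠿⠿⠿⠿⠿⠿
⠿⠿⠿⠿⠿⠿⠿⠿⠿⠿⠿
⠿⠿⠿⠿⠿⠿⠿⠿⠿⠿⠿

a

⠀⠀⠀⠀⠂⣿⣿⣿⠒⠀⠀
⠀⠀⠀⠀⣿⠴⠒⣿⠒⠀⠀
⠀⠀⠀⠀⣿⠒⣿⠒⠒⠀⠀
⠀⠀⠀⠿⣿⣿⠒⠿⠿⠀⠀
⠀⠀⠀⠒⠂⠿⠒⣿⠒⠀⠀
⠀⠀⠀⣿⠒⣾⠂⣿⣿⠀⠀
⠀⠀⠀⣿⠴⣿⣿⠒⠒⠀⠀
⠿⠿⠿⠿⠿⠿⠿⠿⠿⠿⠿
⠿⠿⠿⠿⠿⠿⠿⠿⠿⠿⠿
⠿⠿⠿⠿⠿⠿⠿⠿⠿⠿⠿
⠿⠿⠿⠿⠿⠿⠿⠿⠿⠿⠿

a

⠀⠀⠀⠀⠀⠂⣿⣿⣿⠒⠀
⠀⠀⠀⠀⠀⣿⠴⠒⣿⠒⠀
⠀⠀⠀⠀⠀⣿⠒⣿⠒⠒⠀
⠀⠀⠀⣿⠿⣿⣿⠒⠿⠿⠀
⠀⠀⠀⠴⠒⠂⠿⠒⣿⠒⠀
⠀⠀⠀⠒⣿⣾⠒⠂⣿⣿⠀
⠀⠀⠀⠴⣿⠴⣿⣿⠒⠒⠀
⠿⠿⠿⠿⠿⠿⠿⠿⠿⠿⠿
⠿⠿⠿⠿⠿⠿⠿⠿⠿⠿⠿
⠿⠿⠿⠿⠿⠿⠿⠿⠿⠿⠿
⠿⠿⠿⠿⠿⠿⠿⠿⠿⠿⠿

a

⠀⠀⠀⠀⠀⠀⠂⣿⣿⣿⠒
⠀⠀⠀⠀⠀⠀⣿⠴⠒⣿⠒
⠀⠀⠀⠀⠀⠀⣿⠒⣿⠒⠒
⠀⠀⠀⣿⣿⠿⣿⣿⠒⠿⠿
⠀⠀⠀⣿⠴⠒⠂⠿⠒⣿⠒
⠀⠀⠀⠂⠒⣾⠒⠒⠂⣿⣿
⠀⠀⠀⠒⠴⣿⠴⣿⣿⠒⠒
⠿⠿⠿⠿⠿⠿⠿⠿⠿⠿⠿
⠿⠿⠿⠿⠿⠿⠿⠿⠿⠿⠿
⠿⠿⠿⠿⠿⠿⠿⠿⠿⠿⠿
⠿⠿⠿⠿⠿⠿⠿⠿⠿⠿⠿

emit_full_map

⠀⠀⠀⣿⠂⠂⠿⠒
⠀⠀⠀⠿⠒⠒⠴⠂
⠀⠀⠀⣿⠒⠒⠒⣿
⠀⠀⠀⠿⣿⠒⠂⣿
⠀⠀⠀⠴⠒⠒⠿⠒
⠀⠀⠀⠂⠒⠒⠒⠴
⠀⠀⠀⠒⠂⣿⠒⣿
⠀⠀⠀⠿⠒⣿⠒⠒
⠀⠀⠀⠂⣿⣿⣿⠒
⠀⠀⠀⣿⠴⠒⣿⠒
⠀⠀⠀⣿⠒⣿⠒⠒
⣿⣿⠿⣿⣿⠒⠿⠿
⣿⠴⠒⠂⠿⠒⣿⠒
⠂⠒⣾⠒⠒⠂⣿⣿
⠒⠴⣿⠴⣿⣿⠒⠒

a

⠀⠀⠀⠀⠀⠀⠀⠂⣿⣿⣿
⠀⠀⠀⠀⠀⠀⠀⣿⠴⠒⣿
⠀⠀⠀⠀⠀⠀⠀⣿⠒⣿⠒
⠀⠀⠀⠂⣿⣿⠿⣿⣿⠒⠿
⠀⠀⠀⠂⣿⠴⠒⠂⠿⠒⣿
⠀⠀⠀⠒⠂⣾⣿⠒⠒⠂⣿
⠀⠀⠀⠒⠒⠴⣿⠴⣿⣿⠒
⠿⠿⠿⠿⠿⠿⠿⠿⠿⠿⠿
⠿⠿⠿⠿⠿⠿⠿⠿⠿⠿⠿
⠿⠿⠿⠿⠿⠿⠿⠿⠿⠿⠿
⠿⠿⠿⠿⠿⠿⠿⠿⠿⠿⠿

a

⠿⠀⠀⠀⠀⠀⠀⠀⠂⣿⣿
⠿⠀⠀⠀⠀⠀⠀⠀⣿⠴⠒
⠿⠀⠀⠀⠀⠀⠀⠀⣿⠒⣿
⠿⠀⠀⠂⠂⣿⣿⠿⣿⣿⠒
⠿⠀⠀⠒⠂⣿⠴⠒⠂⠿⠒
⠿⠀⠀⣿⠒⣾⠒⣿⠒⠒⠂
⠿⠀⠀⣿⠒⠒⠴⣿⠴⣿⣿
⠿⠿⠿⠿⠿⠿⠿⠿⠿⠿⠿
⠿⠿⠿⠿⠿⠿⠿⠿⠿⠿⠿
⠿⠿⠿⠿⠿⠿⠿⠿⠿⠿⠿
⠿⠿⠿⠿⠿⠿⠿⠿⠿⠿⠿

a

⠿⠿⠀⠀⠀⠀⠀⠀⠀⠂⣿
⠿⠿⠀⠀⠀⠀⠀⠀⠀⣿⠴
⠿⠿⠀⠀⠀⠀⠀⠀⠀⣿⠒
⠿⠿⠀⣿⠂⠂⣿⣿⠿⣿⣿
⠿⠿⠀⠒⠒⠂⣿⠴⠒⠂⠿
⠿⠿⠀⠒⣿⣾⠂⠒⣿⠒⠒
⠿⠿⠀⠂⣿⠒⠒⠴⣿⠴⣿
⠿⠿⠿⠿⠿⠿⠿⠿⠿⠿⠿
⠿⠿⠿⠿⠿⠿⠿⠿⠿⠿⠿
⠿⠿⠿⠿⠿⠿⠿⠿⠿⠿⠿
⠿⠿⠿⠿⠿⠿⠿⠿⠿⠿⠿

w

⠿⠿⠀⠀⠀⠀⠀⠀⠀⠿⠒
⠿⠿⠀⠀⠀⠀⠀⠀⠀⠂⣿
⠿⠿⠀⠀⠀⠀⠀⠀⠀⣿⠴
⠿⠿⠀⠒⣿⠂⣿⣿⠀⣿⠒
⠿⠿⠀⣿⠂⠂⣿⣿⠿⣿⣿
⠿⠿⠀⠒⠒⣾⣿⠴⠒⠂⠿
⠿⠿⠀⠒⣿⠒⠂⠒⣿⠒⠒
⠿⠿⠀⠂⣿⠒⠒⠴⣿⠴⣿
⠿⠿⠿⠿⠿⠿⠿⠿⠿⠿⠿
⠿⠿⠿⠿⠿⠿⠿⠿⠿⠿⠿
⠿⠿⠿⠿⠿⠿⠿⠿⠿⠿⠿

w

⠿⠿⠀⠀⠀⠀⠀⠀⠀⠒⠂
⠿⠿⠀⠀⠀⠀⠀⠀⠀⠿⠒
⠿⠿⠀⠀⠀⠀⠀⠀⠀⠂⣿
⠿⠿⠀⠴⠒⠴⣿⣿⠀⣿⠴
⠿⠿⠀⠒⣿⠂⣿⣿⠀⣿⠒
⠿⠿⠀⣿⠂⣾⣿⣿⠿⣿⣿
⠿⠿⠀⠒⠒⠂⣿⠴⠒⠂⠿
⠿⠿⠀⠒⣿⠒⠂⠒⣿⠒⠒
⠿⠿⠀⠂⣿⠒⠒⠴⣿⠴⣿
⠿⠿⠿⠿⠿⠿⠿⠿⠿⠿⠿
⠿⠿⠿⠿⠿⠿⠿⠿⠿⠿⠿

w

⠿⠿⠀⠀⠀⠀⠀⠀⠀⠂⠒
⠿⠿⠀⠀⠀⠀⠀⠀⠀⠒⠂
⠿⠿⠀⠀⠀⠀⠀⠀⠀⠿⠒
⠿⠿⠀⣿⠒⠒⠂⣿⠀⠂⣿
⠿⠿⠀⠴⠒⠴⣿⣿⠀⣿⠴
⠿⠿⠀⠒⣿⣾⣿⣿⠀⣿⠒
⠿⠿⠀⣿⠂⠂⣿⣿⠿⣿⣿
⠿⠿⠀⠒⠒⠂⣿⠴⠒⠂⠿
⠿⠿⠀⠒⣿⠒⠂⠒⣿⠒⠒
⠿⠿⠀⠂⣿⠒⠒⠴⣿⠴⣿
⠿⠿⠿⠿⠿⠿⠿⠿⠿⠿⠿

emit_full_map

⠀⠀⠀⠀⠀⠀⣿⠂⠂⠿⠒
⠀⠀⠀⠀⠀⠀⠿⠒⠒⠴⠂
⠀⠀⠀⠀⠀⠀⣿⠒⠒⠒⣿
⠀⠀⠀⠀⠀⠀⠿⣿⠒⠂⣿
⠀⠀⠀⠀⠀⠀⠴⠒⠒⠿⠒
⠀⠀⠀⠀⠀⠀⠂⠒⠒⠒⠴
⠀⠀⠀⠀⠀⠀⠒⠂⣿⠒⣿
⠀⠀⠀⠀⠀⠀⠿⠒⣿⠒⠒
⣿⠒⠒⠂⣿⠀⠂⣿⣿⣿⠒
⠴⠒⠴⣿⣿⠀⣿⠴⠒⣿⠒
⠒⣿⣾⣿⣿⠀⣿⠒⣿⠒⠒
⣿⠂⠂⣿⣿⠿⣿⣿⠒⠿⠿
⠒⠒⠂⣿⠴⠒⠂⠿⠒⣿⠒
⠒⣿⠒⠂⠒⣿⠒⠒⠂⣿⣿
⠂⣿⠒⠒⠴⣿⠴⣿⣿⠒⠒

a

⠿⠿⠿⠀⠀⠀⠀⠀⠀⠀⠂
⠿⠿⠿⠀⠀⠀⠀⠀⠀⠀⠒
⠿⠿⠿⠀⠀⠀⠀⠀⠀⠀⠿
⠿⠿⠿⣿⣿⠒⠒⠂⣿⠀⠂
⠿⠿⠿⠴⠴⠒⠴⣿⣿⠀⣿
⠿⠿⠿⣿⠒⣾⠂⣿⣿⠀⣿
⠿⠿⠿⠂⣿⠂⠂⣿⣿⠿⣿
⠿⠿⠿⣿⠒⠒⠂⣿⠴⠒⠂
⠿⠿⠿⠀⠒⣿⠒⠂⠒⣿⠒
⠿⠿⠿⠀⠂⣿⠒⠒⠴⣿⠴
⠿⠿⠿⠿⠿⠿⠿⠿⠿⠿⠿

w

⠿⠿⠿⠀⠀⠀⠀⠀⠀⠀⠴
⠿⠿⠿⠀⠀⠀⠀⠀⠀⠀⠂
⠿⠿⠿⠀⠀⠀⠀⠀⠀⠀⠒
⠿⠿⠿⣿⠒⣿⠿⠴⠀⠀⠿
⠿⠿⠿⣿⣿⠒⠒⠂⣿⠀⠂
⠿⠿⠿⠴⠴⣾⠴⣿⣿⠀⣿
⠿⠿⠿⣿⠒⣿⠂⣿⣿⠀⣿
⠿⠿⠿⠂⣿⠂⠂⣿⣿⠿⣿
⠿⠿⠿⣿⠒⠒⠂⣿⠴⠒⠂
⠿⠿⠿⠀⠒⣿⠒⠂⠒⣿⠒
⠿⠿⠿⠀⠂⣿⠒⠒⠴⣿⠴

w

⠿⠿⠿⠀⠀⠀⠀⠀⠀⠀⠿
⠿⠿⠿⠀⠀⠀⠀⠀⠀⠀⠴
⠿⠿⠿⠀⠀⠀⠀⠀⠀⠀⠂
⠿⠿⠿⠂⣿⠒⠴⣿⠀⠀⠒
⠿⠿⠿⣿⠒⣿⠿⠴⠀⠀⠿
⠿⠿⠿⣿⣿⣾⠒⠂⣿⠀⠂
⠿⠿⠿⠴⠴⠒⠴⣿⣿⠀⣿
⠿⠿⠿⣿⠒⣿⠂⣿⣿⠀⣿
⠿⠿⠿⠂⣿⠂⠂⣿⣿⠿⣿
⠿⠿⠿⣿⠒⠒⠂⣿⠴⠒⠂
⠿⠿⠿⠀⠒⣿⠒⠂⠒⣿⠒

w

⠿⠿⠿⠀⠀⠀⠀⠀⠀⠀⣿
⠿⠿⠿⠀⠀⠀⠀⠀⠀⠀⠿
⠿⠿⠿⠀⠀⠀⠀⠀⠀⠀⠴
⠿⠿⠿⠒⠒⠒⣿⠒⠀⠀⠂
⠿⠿⠿⠂⣿⠒⠴⣿⠀⠀⠒
⠿⠿⠿⣿⠒⣾⠿⠴⠀⠀⠿
⠿⠿⠿⣿⣿⠒⠒⠂⣿⠀⠂
⠿⠿⠿⠴⠴⠒⠴⣿⣿⠀⣿
⠿⠿⠿⣿⠒⣿⠂⣿⣿⠀⣿
⠿⠿⠿⠂⣿⠂⠂⣿⣿⠿⣿
⠿⠿⠿⣿⠒⠒⠂⣿⠴⠒⠂

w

⠿⠿⠿⠀⠀⠀⠀⠀⠀⠀⠿
⠿⠿⠿⠀⠀⠀⠀⠀⠀⠀⣿
⠿⠿⠿⠀⠀⠀⠀⠀⠀⠀⠿
⠿⠿⠿⣿⠂⠂⠒⣿⠀⠀⠴
⠿⠿⠿⠒⠒⠒⣿⠒⠀⠀⠂
⠿⠿⠿⠂⣿⣾⠴⣿⠀⠀⠒
⠿⠿⠿⣿⠒⣿⠿⠴⠀⠀⠿
⠿⠿⠿⣿⣿⠒⠒⠂⣿⠀⠂
⠿⠿⠿⠴⠴⠒⠴⣿⣿⠀⣿
⠿⠿⠿⣿⠒⣿⠂⣿⣿⠀⣿
⠿⠿⠿⠂⣿⠂⠂⣿⣿⠿⣿

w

⠿⠿⠿⠀⠀⠀⠀⠀⠀⠀⣿
⠿⠿⠿⠀⠀⠀⠀⠀⠀⠀⠿
⠿⠿⠿⠀⠀⠀⠀⠀⠀⠀⣿
⠿⠿⠿⠴⣿⠒⠴⠒⠀⠀⠿
⠿⠿⠿⣿⠂⠂⠒⣿⠀⠀⠴
⠿⠿⠿⠒⠒⣾⣿⠒⠀⠀⠂
⠿⠿⠿⠂⣿⠒⠴⣿⠀⠀⠒
⠿⠿⠿⣿⠒⣿⠿⠴⠀⠀⠿
⠿⠿⠿⣿⣿⠒⠒⠂⣿⠀⠂
⠿⠿⠿⠴⠴⠒⠴⣿⣿⠀⣿
⠿⠿⠿⣿⠒⣿⠂⣿⣿⠀⣿

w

⠿⠿⠿⠀⠀⠀⠀⠀⠀⠀⠀
⠿⠿⠿⠀⠀⠀⠀⠀⠀⠀⣿
⠿⠿⠿⠀⠀⠀⠀⠀⠀⠀⠿
⠿⠿⠿⣿⠒⣿⠒⠒⠀⠀⣿
⠿⠿⠿⠴⣿⠒⠴⠒⠀⠀⠿
⠿⠿⠿⣿⠂⣾⠒⣿⠀⠀⠴
⠿⠿⠿⠒⠒⠒⣿⠒⠀⠀⠂
⠿⠿⠿⠂⣿⠒⠴⣿⠀⠀⠒
⠿⠿⠿⣿⠒⣿⠿⠴⠀⠀⠿
⠿⠿⠿⣿⣿⠒⠒⠂⣿⠀⠂
⠿⠿⠿⠴⠴⠒⠴⣿⣿⠀⣿

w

⠿⠿⠿⠀⠀⠀⠀⠀⠀⠀⠀
⠿⠿⠿⠀⠀⠀⠀⠀⠀⠀⠀
⠿⠿⠿⠀⠀⠀⠀⠀⠀⠀⣿
⠿⠿⠿⣿⠒⠿⠂⠒⠀⠀⠿
⠿⠿⠿⣿⠒⣿⠒⠒⠀⠀⣿
⠿⠿⠿⠴⣿⣾⠴⠒⠀⠀⠿
⠿⠿⠿⣿⠂⠂⠒⣿⠀⠀⠴
⠿⠿⠿⠒⠒⠒⣿⠒⠀⠀⠂
⠿⠿⠿⠂⣿⠒⠴⣿⠀⠀⠒
⠿⠿⠿⣿⠒⣿⠿⠴⠀⠀⠿
⠿⠿⠿⣿⣿⠒⠒⠂⣿⠀⠂

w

⠿⠿⠿⠀⠀⠀⠀⠀⠀⠀⠀
⠿⠿⠿⠀⠀⠀⠀⠀⠀⠀⠀
⠿⠿⠿⠀⠀⠀⠀⠀⠀⠀⠀
⠿⠿⠿⠒⠒⠒⠂⣿⠀⠀⣿
⠿⠿⠿⣿⠒⠿⠂⠒⠀⠀⠿
⠿⠿⠿⣿⠒⣾⠒⠒⠀⠀⣿
⠿⠿⠿⠴⣿⠒⠴⠒⠀⠀⠿
⠿⠿⠿⣿⠂⠂⠒⣿⠀⠀⠴
⠿⠿⠿⠒⠒⠒⣿⠒⠀⠀⠂
⠿⠿⠿⠂⣿⠒⠴⣿⠀⠀⠒
⠿⠿⠿⣿⠒⣿⠿⠴⠀⠀⠿

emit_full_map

⠒⠒⠒⠂⣿⠀⠀⣿⠂⠂⠿⠒
⣿⠒⠿⠂⠒⠀⠀⠿⠒⠒⠴⠂
⣿⠒⣾⠒⠒⠀⠀⣿⠒⠒⠒⣿
⠴⣿⠒⠴⠒⠀⠀⠿⣿⠒⠂⣿
⣿⠂⠂⠒⣿⠀⠀⠴⠒⠒⠿⠒
⠒⠒⠒⣿⠒⠀⠀⠂⠒⠒⠒⠴
⠂⣿⠒⠴⣿⠀⠀⠒⠂⣿⠒⣿
⣿⠒⣿⠿⠴⠀⠀⠿⠒⣿⠒⠒
⣿⣿⠒⠒⠂⣿⠀⠂⣿⣿⣿⠒
⠴⠴⠒⠴⣿⣿⠀⣿⠴⠒⣿⠒
⣿⠒⣿⠂⣿⣿⠀⣿⠒⣿⠒⠒
⠂⣿⠂⠂⣿⣿⠿⣿⣿⠒⠿⠿
⣿⠒⠒⠂⣿⠴⠒⠂⠿⠒⣿⠒
⠀⠒⣿⠒⠂⠒⣿⠒⠒⠂⣿⣿
⠀⠂⣿⠒⠒⠴⣿⠴⣿⣿⠒⠒


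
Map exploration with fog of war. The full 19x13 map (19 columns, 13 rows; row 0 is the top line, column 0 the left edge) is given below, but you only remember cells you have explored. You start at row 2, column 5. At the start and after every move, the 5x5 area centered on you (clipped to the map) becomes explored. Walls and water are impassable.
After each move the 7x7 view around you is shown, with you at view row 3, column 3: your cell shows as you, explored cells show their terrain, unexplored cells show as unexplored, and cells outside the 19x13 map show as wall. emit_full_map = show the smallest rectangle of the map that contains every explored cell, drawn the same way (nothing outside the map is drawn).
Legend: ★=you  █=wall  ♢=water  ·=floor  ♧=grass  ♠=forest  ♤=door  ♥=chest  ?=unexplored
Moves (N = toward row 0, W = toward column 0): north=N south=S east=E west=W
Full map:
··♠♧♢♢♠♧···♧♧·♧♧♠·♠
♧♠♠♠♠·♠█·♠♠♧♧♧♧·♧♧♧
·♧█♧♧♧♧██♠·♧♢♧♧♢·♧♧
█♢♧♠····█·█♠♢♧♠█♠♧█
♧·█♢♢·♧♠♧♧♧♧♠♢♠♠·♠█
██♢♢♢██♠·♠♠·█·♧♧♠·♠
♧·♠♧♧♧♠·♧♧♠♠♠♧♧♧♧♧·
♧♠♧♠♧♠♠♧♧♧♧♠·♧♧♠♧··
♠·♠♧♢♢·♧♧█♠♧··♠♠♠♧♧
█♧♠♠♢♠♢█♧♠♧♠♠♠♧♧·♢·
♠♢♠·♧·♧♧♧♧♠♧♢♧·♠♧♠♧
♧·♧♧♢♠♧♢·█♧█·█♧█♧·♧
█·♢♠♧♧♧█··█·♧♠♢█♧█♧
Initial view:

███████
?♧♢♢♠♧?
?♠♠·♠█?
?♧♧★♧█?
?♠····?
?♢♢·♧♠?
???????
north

███████
███████
?♧♢♢♠♧?
?♠♠★♠█?
?♧♧♧♧█?
?♠····?
?♢♢·♧♠?

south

███████
?♧♢♢♠♧?
?♠♠·♠█?
?♧♧★♧█?
?♠····?
?♢♢·♧♠?
???????

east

███████
♧♢♢♠♧·?
♠♠·♠█·?
♧♧♧★██?
♠····█?
♢♢·♧♠♧?
???????

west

███████
?♧♢♢♠♧·
?♠♠·♠█·
?♧♧★♧██
?♠····█
?♢♢·♧♠♧
???????

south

?♧♢♢♠♧·
?♠♠·♠█·
?♧♧♧♧██
?♠·★··█
?♢♢·♧♠♧
?♢♢██♠?
???????

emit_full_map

♧♢♢♠♧·
♠♠·♠█·
♧♧♧♧██
♠·★··█
♢♢·♧♠♧
♢♢██♠?

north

███████
?♧♢♢♠♧·
?♠♠·♠█·
?♧♧★♧██
?♠····█
?♢♢·♧♠♧
?♢♢██♠?

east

███████
♧♢♢♠♧·?
♠♠·♠█·?
♧♧♧★██?
♠····█?
♢♢·♧♠♧?
♢♢██♠??

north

███████
███████
♧♢♢♠♧·?
♠♠·★█·?
♧♧♧♧██?
♠····█?
♢♢·♧♠♧?

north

███████
███████
███████
♧♢♢★♧·?
♠♠·♠█·?
♧♧♧♧██?
♠····█?

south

███████
███████
♧♢♢♠♧·?
♠♠·★█·?
♧♧♧♧██?
♠····█?
♢♢·♧♠♧?

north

███████
███████
███████
♧♢♢★♧·?
♠♠·♠█·?
♧♧♧♧██?
♠····█?

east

███████
███████
███████
♢♢♠★··?
♠·♠█·♠?
♧♧♧██♠?
····█??

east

███████
███████
███████
♢♠♧★··?
·♠█·♠♠?
♧♧██♠·?
···█???

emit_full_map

♧♢♢♠♧★··
♠♠·♠█·♠♠
♧♧♧♧██♠·
♠····█??
♢♢·♧♠♧??
♢♢██♠???

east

███████
███████
███████
♠♧·★·♧?
♠█·♠♠♧?
♧██♠·♧?
··█????

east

███████
███████
███████
♧··★♧♧?
█·♠♠♧♧?
██♠·♧♢?
·█?????

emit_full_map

♧♢♢♠♧··★♧♧
♠♠·♠█·♠♠♧♧
♧♧♧♧██♠·♧♢
♠····█????
♢♢·♧♠♧????
♢♢██♠?????


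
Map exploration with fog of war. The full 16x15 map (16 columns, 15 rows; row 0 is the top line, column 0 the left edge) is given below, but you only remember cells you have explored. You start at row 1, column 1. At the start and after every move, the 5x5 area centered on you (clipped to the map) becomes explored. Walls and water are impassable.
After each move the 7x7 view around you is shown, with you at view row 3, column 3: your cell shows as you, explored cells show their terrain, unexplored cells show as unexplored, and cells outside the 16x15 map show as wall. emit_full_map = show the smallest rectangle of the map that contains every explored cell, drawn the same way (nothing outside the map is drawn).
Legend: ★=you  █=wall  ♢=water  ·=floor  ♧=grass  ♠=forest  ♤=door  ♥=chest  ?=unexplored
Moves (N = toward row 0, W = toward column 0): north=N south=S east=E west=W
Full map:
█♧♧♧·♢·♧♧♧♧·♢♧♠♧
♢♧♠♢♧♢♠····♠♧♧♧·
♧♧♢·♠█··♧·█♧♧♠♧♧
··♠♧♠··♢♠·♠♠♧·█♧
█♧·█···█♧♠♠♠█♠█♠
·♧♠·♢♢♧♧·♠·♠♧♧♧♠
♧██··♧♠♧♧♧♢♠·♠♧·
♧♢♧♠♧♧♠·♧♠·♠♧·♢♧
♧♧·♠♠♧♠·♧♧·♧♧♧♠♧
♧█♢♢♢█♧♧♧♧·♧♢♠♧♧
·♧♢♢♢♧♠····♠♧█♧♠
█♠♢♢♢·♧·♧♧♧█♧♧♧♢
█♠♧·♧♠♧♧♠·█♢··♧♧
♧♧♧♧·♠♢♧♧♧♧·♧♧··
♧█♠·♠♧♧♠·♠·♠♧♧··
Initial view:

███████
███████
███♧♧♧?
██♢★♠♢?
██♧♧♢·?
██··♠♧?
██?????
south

███████
███♧♧♧?
██♢♧♠♢?
██♧★♢·?
██··♠♧?
███♧·█?
██?????

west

███████
████♧♧♧
███♢♧♠♢
███★♧♢·
███··♠♧
████♧·█
███????

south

████♧♧♧
███♢♧♠♢
███♧♧♢·
███★·♠♧
████♧·█
███·♧♠?
███????

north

███████
████♧♧♧
███♢♧♠♢
███★♧♢·
███··♠♧
████♧·█
███·♧♠?

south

████♧♧♧
███♢♧♠♢
███♧♧♢·
███★·♠♧
████♧·█
███·♧♠?
███????

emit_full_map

█♧♧♧
♢♧♠♢
♧♧♢·
★·♠♧
█♧·█
·♧♠?

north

███████
████♧♧♧
███♢♧♠♢
███★♧♢·
███··♠♧
████♧·█
███·♧♠?

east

███████
███♧♧♧?
██♢♧♠♢?
██♧★♢·?
██··♠♧?
███♧·█?
██·♧♠??


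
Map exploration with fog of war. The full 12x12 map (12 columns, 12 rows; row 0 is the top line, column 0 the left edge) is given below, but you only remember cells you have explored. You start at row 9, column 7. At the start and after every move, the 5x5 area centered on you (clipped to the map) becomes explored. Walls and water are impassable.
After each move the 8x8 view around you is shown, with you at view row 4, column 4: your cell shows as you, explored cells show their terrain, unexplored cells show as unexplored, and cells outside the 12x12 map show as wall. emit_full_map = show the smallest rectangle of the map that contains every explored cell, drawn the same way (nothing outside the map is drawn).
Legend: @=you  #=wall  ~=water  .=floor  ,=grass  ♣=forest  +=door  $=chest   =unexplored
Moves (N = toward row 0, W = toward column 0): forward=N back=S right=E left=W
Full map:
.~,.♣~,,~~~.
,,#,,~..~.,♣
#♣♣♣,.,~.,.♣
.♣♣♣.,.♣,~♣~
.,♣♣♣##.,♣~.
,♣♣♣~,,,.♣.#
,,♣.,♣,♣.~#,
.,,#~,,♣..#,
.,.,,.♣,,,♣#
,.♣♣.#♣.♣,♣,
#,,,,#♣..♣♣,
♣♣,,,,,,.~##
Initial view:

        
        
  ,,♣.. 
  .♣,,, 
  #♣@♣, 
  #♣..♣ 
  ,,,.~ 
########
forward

        
        
  ♣,♣.~ 
  ,,♣.. 
  .♣@,, 
  #♣.♣, 
  #♣..♣ 
  ,,,.~ 

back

        
  ♣,♣.~ 
  ,,♣.. 
  .♣,,, 
  #♣@♣, 
  #♣..♣ 
  ,,,.~ 
########

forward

        
        
  ♣,♣.~ 
  ,,♣.. 
  .♣@,, 
  #♣.♣, 
  #♣..♣ 
  ,,,.~ 

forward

        
        
  ,,,.♣ 
  ♣,♣.~ 
  ,,@.. 
  .♣,,, 
  #♣.♣, 
  #♣..♣ 

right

        
        
 ,,,.♣. 
 ♣,♣.~# 
 ,,♣@.# 
 .♣,,,♣ 
 #♣.♣,♣ 
 #♣..♣  

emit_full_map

,,,.♣.
♣,♣.~#
,,♣@.#
.♣,,,♣
#♣.♣,♣
#♣..♣ 
,,,.~ 

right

       #
       #
,,,.♣.##
♣,♣.~#,#
,,♣.@#,#
.♣,,,♣##
#♣.♣,♣,#
#♣..♣  #

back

       #
,,,.♣.##
♣,♣.~#,#
,,♣..#,#
.♣,,@♣##
#♣.♣,♣,#
#♣..♣♣,#
,,,.~  #

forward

       #
       #
,,,.♣.##
♣,♣.~#,#
,,♣.@#,#
.♣,,,♣##
#♣.♣,♣,#
#♣..♣♣,#

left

        
        
 ,,,.♣.#
 ♣,♣.~#,
 ,,♣@.#,
 .♣,,,♣#
 #♣.♣,♣,
 #♣..♣♣,

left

        
        
  ,,,.♣.
  ♣,♣.~#
  ,,@..#
  .♣,,,♣
  #♣.♣,♣
  #♣..♣♣

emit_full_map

,,,.♣.#
♣,♣.~#,
,,@..#,
.♣,,,♣#
#♣.♣,♣,
#♣..♣♣,
,,,.~  

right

        
        
 ,,,.♣.#
 ♣,♣.~#,
 ,,♣@.#,
 .♣,,,♣#
 #♣.♣,♣,
 #♣..♣♣,

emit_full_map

,,,.♣.#
♣,♣.~#,
,,♣@.#,
.♣,,,♣#
#♣.♣,♣,
#♣..♣♣,
,,,.~  


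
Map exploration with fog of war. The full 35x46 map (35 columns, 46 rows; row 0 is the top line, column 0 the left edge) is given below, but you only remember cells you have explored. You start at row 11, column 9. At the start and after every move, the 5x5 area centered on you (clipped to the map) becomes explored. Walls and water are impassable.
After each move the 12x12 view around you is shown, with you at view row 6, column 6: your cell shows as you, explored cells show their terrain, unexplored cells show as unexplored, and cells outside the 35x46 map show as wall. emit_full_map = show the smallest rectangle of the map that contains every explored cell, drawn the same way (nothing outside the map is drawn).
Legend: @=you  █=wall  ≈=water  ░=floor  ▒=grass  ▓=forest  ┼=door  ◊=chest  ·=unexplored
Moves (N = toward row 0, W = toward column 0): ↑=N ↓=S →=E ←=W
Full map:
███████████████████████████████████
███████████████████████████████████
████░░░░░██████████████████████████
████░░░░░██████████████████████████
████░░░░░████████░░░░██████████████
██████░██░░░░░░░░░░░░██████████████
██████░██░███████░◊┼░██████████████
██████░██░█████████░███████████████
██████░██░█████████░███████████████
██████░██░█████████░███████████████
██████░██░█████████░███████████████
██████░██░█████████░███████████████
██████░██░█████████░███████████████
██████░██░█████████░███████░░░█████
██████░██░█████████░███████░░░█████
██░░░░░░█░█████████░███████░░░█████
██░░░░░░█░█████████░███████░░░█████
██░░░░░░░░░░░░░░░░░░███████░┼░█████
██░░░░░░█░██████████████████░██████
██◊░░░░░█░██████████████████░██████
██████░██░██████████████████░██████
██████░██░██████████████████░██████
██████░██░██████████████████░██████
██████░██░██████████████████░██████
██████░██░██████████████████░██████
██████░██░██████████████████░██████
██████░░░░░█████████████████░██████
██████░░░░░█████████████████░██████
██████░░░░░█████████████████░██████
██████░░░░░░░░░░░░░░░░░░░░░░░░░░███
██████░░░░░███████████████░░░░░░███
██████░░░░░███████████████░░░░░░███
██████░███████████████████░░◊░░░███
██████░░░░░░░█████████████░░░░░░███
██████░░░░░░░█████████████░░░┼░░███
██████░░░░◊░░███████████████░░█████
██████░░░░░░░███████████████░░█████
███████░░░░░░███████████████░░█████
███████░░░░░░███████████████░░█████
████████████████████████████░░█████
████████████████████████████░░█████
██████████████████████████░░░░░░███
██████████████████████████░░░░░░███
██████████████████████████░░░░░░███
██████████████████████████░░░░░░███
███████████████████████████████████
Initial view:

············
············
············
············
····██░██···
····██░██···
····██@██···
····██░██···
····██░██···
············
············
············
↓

············
············
············
····██░██···
····██░██···
····██░██···
····██@██···
····██░██···
····██░██···
············
············
············

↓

············
············
····██░██···
····██░██···
····██░██···
····██░██···
····██@██···
····██░██···
····░█░██···
············
············
············

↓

············
····██░██···
····██░██···
····██░██···
····██░██···
····██░██···
····██@██···
····░█░██···
····░█░██···
············
············
············

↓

····██░██···
····██░██···
····██░██···
····██░██···
····██░██···
····██░██···
····░█@██···
····░█░██···
····░░░░░···
············
············
············

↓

····██░██···
····██░██···
····██░██···
····██░██···
····██░██···
····░█░██···
····░█@██···
····░░░░░···
····░█░██···
············
············
············

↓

····██░██···
····██░██···
····██░██···
····██░██···
····░█░██···
····░█░██···
····░░@░░···
····░█░██···
····░█░██···
············
············
············

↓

····██░██···
····██░██···
····██░██···
····░█░██···
····░█░██···
····░░░░░···
····░█@██···
····░█░██···
····██░██···
············
············
············

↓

····██░██···
····██░██···
····░█░██···
····░█░██···
····░░░░░···
····░█░██···
····░█@██···
····██░██···
····██░██···
············
············
············

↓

····██░██···
····░█░██···
····░█░██···
····░░░░░···
····░█░██···
····░█░██···
····██@██···
····██░██···
····██░██···
············
············
············

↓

····░█░██···
····░█░██···
····░░░░░···
····░█░██···
····░█░██···
····██░██···
····██@██···
····██░██···
····██░██···
············
············
············

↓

····░█░██···
····░░░░░···
····░█░██···
····░█░██···
····██░██···
····██░██···
····██@██···
····██░██···
····██░██···
············
············
············

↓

····░░░░░···
····░█░██···
····░█░██···
····██░██···
····██░██···
····██░██···
····██@██···
····██░██···
····██░██···
············
············
············

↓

····░█░██···
····░█░██···
····██░██···
····██░██···
····██░██···
····██░██···
····██@██···
····██░██···
····░░░░█···
············
············
············

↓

····░█░██···
····██░██···
····██░██···
····██░██···
····██░██···
····██░██···
····██@██···
····░░░░█···
····░░░░█···
············
············
············

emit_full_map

██░██
██░██
██░██
██░██
██░██
██░██
░█░██
░█░██
░░░░░
░█░██
░█░██
██░██
██░██
██░██
██░██
██░██
██@██
░░░░█
░░░░█

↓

····██░██···
····██░██···
····██░██···
····██░██···
····██░██···
····██░██···
····░░@░█···
····░░░░█···
····░░░░█···
············
············
············

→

···██░██····
···██░██····
···██░██····
···██░██····
···██░███···
···██░███···
···░░░@██···
···░░░░██···
···░░░░██···
············
············
············

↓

···██░██····
···██░██····
···██░██····
···██░███···
···██░███···
···░░░░██···
···░░░@██···
···░░░░██···
····░░░░░···
············
············
············

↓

···██░██····
···██░██····
···██░███···
···██░███···
···░░░░██···
···░░░░██···
···░░░@██···
····░░░░░···
····░░░██···
············
············
············

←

····██░██···
····██░██···
····██░███··
····██░███··
····░░░░██··
····░░░░██··
····░░@░██··
····░░░░░░··
····░░░░██··
············
············
············

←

·····██░██··
·····██░██··
·····██░███·
·····██░███·
····░░░░░██·
····░░░░░██·
····░░@░░██·
····░░░░░░░·
····░░░░░██·
············
············
············

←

······██░██·
······██░██·
······██░███
······██░███
····█░░░░░██
····█░░░░░██
····█░@░░░██
····█░░░░░░░
····█░░░░░██
············
············
············

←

·······██░██
·······██░██
·······██░██
·······██░██
····██░░░░░█
····██░░░░░█
····██@░░░░█
····██░░░░░░
····██░░░░░█
············
············
············

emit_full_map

···██░██·
···██░██·
···██░██·
···██░██·
···██░██·
···██░██·
···░█░██·
···░█░██·
···░░░░░·
···░█░██·
···░█░██·
···██░██·
···██░██·
···██░██·
···██░██·
···██░███
···██░███
██░░░░░██
██░░░░░██
██@░░░░██
██░░░░░░░
██░░░░░██
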